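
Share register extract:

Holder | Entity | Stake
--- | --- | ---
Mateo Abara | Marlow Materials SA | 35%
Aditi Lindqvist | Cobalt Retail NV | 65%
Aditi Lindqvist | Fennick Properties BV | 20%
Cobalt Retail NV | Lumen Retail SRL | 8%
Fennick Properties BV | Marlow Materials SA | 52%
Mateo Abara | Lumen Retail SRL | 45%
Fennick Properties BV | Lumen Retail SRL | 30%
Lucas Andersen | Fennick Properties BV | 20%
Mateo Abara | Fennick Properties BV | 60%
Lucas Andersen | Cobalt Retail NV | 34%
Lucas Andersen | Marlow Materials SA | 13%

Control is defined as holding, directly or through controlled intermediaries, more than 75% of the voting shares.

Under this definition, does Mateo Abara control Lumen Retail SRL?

No

Mateo's largest direct stake is 60% in Fennick, which does not meet the threshold, so Mateo controls no company.
In Lumen, Mateo's side holds only 45%, not > 75%.
So Mateo does not control Lumen.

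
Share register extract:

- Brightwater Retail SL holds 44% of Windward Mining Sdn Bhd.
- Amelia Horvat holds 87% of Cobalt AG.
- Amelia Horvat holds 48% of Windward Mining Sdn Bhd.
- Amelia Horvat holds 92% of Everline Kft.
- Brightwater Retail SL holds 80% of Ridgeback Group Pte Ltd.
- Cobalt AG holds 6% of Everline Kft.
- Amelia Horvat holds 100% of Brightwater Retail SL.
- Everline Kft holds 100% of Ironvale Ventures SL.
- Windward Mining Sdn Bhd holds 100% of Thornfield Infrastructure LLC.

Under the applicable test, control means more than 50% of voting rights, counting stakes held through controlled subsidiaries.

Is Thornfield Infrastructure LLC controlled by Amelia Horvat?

Amelia holds 100% of Brightwater, so Amelia controls Brightwater.
Brightwater and Amelia together hold 44% + 48% = 92% of Windward, so Amelia controls Windward.
Windward holds 100% of Thornfield, so Amelia controls Thornfield.

Yes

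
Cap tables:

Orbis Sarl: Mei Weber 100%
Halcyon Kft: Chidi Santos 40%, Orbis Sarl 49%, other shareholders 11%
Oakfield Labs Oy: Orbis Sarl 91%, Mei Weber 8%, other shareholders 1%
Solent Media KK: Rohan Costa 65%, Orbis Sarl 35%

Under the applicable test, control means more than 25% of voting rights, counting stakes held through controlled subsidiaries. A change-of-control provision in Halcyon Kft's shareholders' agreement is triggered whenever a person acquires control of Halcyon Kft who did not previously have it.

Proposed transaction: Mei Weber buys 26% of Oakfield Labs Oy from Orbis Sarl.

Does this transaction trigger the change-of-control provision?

The purchase adds only to Mei's holdings (Orbis's stake shrinks), so Mei is the only person who could newly come to control Halcyon.
Mei holds 100% of Orbis, so Mei controls Orbis.
Orbis holds 49% of Halcyon, so Mei controls Halcyon.
So Mei already controls Halcyon before the transaction.
After the purchase, Mei's direct stake in Oakfield rises to 8% + 26% = 34%, and Orbis's stake falls to 65%.
Mei controlled Halcyon already, so this is not a new person acquiring control; every other person's position is unchanged or reduced.
No new person acquires control, so the clause is not triggered.

No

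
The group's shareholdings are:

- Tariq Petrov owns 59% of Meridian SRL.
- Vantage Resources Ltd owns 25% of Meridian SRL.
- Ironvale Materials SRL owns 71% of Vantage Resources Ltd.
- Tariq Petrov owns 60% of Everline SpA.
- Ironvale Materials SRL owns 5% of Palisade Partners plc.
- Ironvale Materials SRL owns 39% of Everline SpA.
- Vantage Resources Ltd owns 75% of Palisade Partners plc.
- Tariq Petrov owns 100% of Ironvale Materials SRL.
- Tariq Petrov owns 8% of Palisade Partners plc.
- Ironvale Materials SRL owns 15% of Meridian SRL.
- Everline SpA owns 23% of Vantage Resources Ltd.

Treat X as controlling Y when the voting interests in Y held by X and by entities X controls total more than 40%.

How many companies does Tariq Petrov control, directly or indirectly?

5

Tariq holds 100% of Ironvale, so Tariq controls Ironvale.
Tariq and Ironvale together hold 60% + 39% = 99% of Everline, so Tariq controls Everline.
Ironvale and Everline together hold 71% + 23% = 94% of Vantage, so Tariq controls Vantage.
Tariq and Ironvale and Vantage together hold 59% + 15% + 25% = 99% of Meridian, so Tariq controls Meridian.
Vantage and Tariq and Ironvale together hold 75% + 8% + 5% = 88% of Palisade, so Tariq controls Palisade.
Tariq controls 5 companies.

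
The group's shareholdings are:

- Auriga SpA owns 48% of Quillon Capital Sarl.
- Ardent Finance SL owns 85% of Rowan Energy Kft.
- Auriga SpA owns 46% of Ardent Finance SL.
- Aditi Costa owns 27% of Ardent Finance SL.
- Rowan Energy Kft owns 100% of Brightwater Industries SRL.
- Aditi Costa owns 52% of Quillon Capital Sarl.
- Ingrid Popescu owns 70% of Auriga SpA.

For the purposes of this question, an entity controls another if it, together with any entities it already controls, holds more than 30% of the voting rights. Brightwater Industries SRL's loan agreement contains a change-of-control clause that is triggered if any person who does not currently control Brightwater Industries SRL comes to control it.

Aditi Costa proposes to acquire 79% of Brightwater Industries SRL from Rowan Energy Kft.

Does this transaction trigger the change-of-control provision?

The purchase adds only to Aditi's holdings (Rowan's stake shrinks), so Aditi is the only person who could newly come to control Brightwater.
Aditi holds 52% of Quillon, so Aditi controls Quillon.
Neither Aditi nor any entity Aditi controls holds any voting interest in Brightwater.
So before the transaction, Aditi does not control Brightwater.
After the purchase, Aditi holds 79% of Brightwater directly, and Rowan's stake falls to 21%.
Aditi holds 79% of Brightwater, so Aditi controls Brightwater.
Aditi did not control Brightwater before and does after, so the clause is triggered.

Yes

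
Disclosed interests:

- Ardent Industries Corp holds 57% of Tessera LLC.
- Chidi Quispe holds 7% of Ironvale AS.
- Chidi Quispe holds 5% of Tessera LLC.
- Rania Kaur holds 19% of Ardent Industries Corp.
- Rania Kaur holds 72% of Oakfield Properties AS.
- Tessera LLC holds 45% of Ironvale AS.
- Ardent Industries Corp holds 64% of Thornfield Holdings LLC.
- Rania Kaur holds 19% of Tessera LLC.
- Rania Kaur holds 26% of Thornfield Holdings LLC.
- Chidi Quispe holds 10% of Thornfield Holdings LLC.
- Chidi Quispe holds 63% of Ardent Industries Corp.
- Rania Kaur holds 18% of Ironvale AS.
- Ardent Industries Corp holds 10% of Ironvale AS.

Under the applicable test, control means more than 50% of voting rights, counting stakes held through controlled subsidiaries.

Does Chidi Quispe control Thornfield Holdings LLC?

Chidi holds 63% of Ardent, so Chidi controls Ardent.
Chidi and Ardent together hold 10% + 64% = 74% of Thornfield, so Chidi controls Thornfield.

Yes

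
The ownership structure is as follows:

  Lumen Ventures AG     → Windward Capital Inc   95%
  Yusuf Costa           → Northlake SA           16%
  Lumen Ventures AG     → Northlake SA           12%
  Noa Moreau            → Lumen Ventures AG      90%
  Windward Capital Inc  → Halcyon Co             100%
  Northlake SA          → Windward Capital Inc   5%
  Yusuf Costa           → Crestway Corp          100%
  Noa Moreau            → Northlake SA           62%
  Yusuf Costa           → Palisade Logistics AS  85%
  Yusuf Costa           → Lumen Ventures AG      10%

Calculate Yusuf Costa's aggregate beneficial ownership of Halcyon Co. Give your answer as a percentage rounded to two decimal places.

Yusuf reaches Halcyon along 3 paths.
Via Lumen → Windward: 10% × 95% × 100% = 9.5%.
Via Lumen → Northlake → Windward: 10% × 12% × 5% × 100% = 0.06%.
Via Northlake → Windward: 16% × 5% × 100% = 0.8%.
Total: 9.5% + 0.06% + 0.8% = 10.36%.

10.36%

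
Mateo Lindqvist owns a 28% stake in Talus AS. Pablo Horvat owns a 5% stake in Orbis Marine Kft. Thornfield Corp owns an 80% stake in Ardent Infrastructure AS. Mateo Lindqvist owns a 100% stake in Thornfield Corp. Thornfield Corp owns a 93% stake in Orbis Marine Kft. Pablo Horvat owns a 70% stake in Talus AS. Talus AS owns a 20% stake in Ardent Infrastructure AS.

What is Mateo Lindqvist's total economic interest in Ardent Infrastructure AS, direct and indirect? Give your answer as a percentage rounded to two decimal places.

Mateo reaches Ardent along 2 paths.
Via Talus: 28% × 20% = 5.6%.
Via Thornfield: 100% × 80% = 80%.
Total: 5.6% + 80% = 85.6%.
Rounded: 85.60%.

85.60%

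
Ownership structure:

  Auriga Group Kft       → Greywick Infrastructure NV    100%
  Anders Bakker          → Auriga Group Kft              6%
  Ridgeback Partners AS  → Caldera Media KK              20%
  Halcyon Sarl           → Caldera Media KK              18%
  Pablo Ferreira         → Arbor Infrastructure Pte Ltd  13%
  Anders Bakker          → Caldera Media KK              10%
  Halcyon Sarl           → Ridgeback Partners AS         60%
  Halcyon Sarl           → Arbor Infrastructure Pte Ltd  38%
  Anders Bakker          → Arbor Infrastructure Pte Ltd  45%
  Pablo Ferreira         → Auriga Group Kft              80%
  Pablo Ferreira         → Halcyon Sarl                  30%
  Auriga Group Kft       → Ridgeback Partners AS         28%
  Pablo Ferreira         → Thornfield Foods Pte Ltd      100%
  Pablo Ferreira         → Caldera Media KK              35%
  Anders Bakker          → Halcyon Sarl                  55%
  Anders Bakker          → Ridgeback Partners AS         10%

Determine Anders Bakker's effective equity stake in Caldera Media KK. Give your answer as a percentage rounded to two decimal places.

28.84%

Anders reaches Caldera along 5 paths.
Via Ridgeback: 10% × 20% = 2%.
Via Halcyon → Ridgeback: 55% × 60% × 20% = 6.6%.
Via Auriga → Ridgeback: 6% × 28% × 20% = 0.336%.
Via Halcyon: 55% × 18% = 9.9%.
Direct stake: 10% = 10%.
Total: 2% + 6.6% + 0.336% + 9.9% + 10% = 28.836%.
Rounded: 28.84%.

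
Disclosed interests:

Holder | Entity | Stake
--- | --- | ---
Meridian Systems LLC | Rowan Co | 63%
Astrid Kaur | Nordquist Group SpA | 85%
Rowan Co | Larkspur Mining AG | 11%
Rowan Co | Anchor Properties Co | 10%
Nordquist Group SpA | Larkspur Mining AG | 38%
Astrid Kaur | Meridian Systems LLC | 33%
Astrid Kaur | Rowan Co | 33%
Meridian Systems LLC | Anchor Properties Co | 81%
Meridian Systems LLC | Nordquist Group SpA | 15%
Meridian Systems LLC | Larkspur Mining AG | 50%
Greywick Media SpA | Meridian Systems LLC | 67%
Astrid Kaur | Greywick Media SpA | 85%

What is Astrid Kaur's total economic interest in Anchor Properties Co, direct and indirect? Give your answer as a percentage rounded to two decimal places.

Astrid reaches Anchor along 5 paths.
Via Greywick → Meridian: 85% × 67% × 81% = 46.1295%.
Via Meridian: 33% × 81% = 26.73%.
Via Rowan: 33% × 10% = 3.3%.
Via Greywick → Meridian → Rowan: 85% × 67% × 63% × 10% = 3.58785%.
Via Meridian → Rowan: 33% × 63% × 10% = 2.079%.
Total: 46.1295% + 26.73% + 3.3% + 3.58785% + 2.079% = 81.82635%.
Rounded: 81.83%.

81.83%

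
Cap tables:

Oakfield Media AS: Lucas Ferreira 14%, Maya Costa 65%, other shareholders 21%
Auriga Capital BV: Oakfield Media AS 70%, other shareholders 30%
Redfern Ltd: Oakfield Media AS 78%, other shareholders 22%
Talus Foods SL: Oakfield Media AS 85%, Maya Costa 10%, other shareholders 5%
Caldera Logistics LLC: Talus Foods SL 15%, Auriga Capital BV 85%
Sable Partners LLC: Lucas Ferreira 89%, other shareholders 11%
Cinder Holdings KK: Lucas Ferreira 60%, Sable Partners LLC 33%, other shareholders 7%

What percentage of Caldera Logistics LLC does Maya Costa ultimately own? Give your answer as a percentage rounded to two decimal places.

Maya reaches Caldera along 3 paths.
Via Oakfield → Talus: 65% × 85% × 15% = 8.2875%.
Via Talus: 10% × 15% = 1.5%.
Via Oakfield → Auriga: 65% × 70% × 85% = 38.675%.
Total: 8.2875% + 1.5% + 38.675% = 48.4625%.
Rounded: 48.46%.

48.46%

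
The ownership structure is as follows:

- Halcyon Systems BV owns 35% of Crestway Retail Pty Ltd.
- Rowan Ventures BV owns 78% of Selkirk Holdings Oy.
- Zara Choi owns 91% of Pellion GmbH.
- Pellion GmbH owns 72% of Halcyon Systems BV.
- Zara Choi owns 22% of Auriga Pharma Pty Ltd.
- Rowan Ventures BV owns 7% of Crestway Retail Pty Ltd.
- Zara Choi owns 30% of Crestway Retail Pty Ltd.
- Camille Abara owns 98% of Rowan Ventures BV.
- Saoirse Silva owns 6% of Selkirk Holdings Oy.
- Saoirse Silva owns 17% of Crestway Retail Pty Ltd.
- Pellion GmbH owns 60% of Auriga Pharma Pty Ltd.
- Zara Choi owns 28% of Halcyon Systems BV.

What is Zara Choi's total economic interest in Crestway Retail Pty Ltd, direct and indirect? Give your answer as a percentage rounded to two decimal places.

62.73%

Zara reaches Crestway along 3 paths.
Direct stake: 30% = 30%.
Via Pellion → Halcyon: 91% × 72% × 35% = 22.932%.
Via Halcyon: 28% × 35% = 9.8%.
Total: 30% + 22.932% + 9.8% = 62.732%.
Rounded: 62.73%.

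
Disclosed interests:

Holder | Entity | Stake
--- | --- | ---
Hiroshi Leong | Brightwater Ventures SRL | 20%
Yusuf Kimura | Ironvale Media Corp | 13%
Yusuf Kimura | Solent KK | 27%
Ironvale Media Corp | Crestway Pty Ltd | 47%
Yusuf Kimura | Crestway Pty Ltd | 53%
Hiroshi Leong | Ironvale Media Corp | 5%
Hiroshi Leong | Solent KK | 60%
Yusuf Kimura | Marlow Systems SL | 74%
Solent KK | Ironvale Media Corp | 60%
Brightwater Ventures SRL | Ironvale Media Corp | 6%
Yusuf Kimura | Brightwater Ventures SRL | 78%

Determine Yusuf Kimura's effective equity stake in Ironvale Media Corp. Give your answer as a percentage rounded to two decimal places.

33.88%

Yusuf reaches Ironvale along 3 paths.
Via Solent: 27% × 60% = 16.2%.
Direct stake: 13% = 13%.
Via Brightwater: 78% × 6% = 4.68%.
Total: 16.2% + 13% + 4.68% = 33.88%.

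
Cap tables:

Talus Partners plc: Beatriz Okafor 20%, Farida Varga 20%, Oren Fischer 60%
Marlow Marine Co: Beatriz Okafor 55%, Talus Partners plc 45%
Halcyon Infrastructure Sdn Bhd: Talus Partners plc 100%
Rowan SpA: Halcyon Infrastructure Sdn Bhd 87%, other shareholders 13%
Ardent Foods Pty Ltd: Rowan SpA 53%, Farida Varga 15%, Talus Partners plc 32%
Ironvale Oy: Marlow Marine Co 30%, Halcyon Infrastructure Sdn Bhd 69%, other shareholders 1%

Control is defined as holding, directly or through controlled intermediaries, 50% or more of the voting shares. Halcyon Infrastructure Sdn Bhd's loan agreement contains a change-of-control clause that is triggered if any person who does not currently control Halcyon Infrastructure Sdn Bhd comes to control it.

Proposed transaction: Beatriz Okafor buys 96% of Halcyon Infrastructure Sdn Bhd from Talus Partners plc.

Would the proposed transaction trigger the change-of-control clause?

Yes

The purchase adds only to Beatriz's holdings (Talus's stake shrinks), so Beatriz is the only person who could newly come to control Halcyon.
Beatriz holds 55% of Marlow, so Beatriz controls Marlow.
Neither Beatriz nor any entity Beatriz controls holds any voting interest in Halcyon.
So before the transaction, Beatriz does not control Halcyon.
After the purchase, Beatriz holds 96% of Halcyon directly, and Talus's stake falls to 4%.
Beatriz holds 96% of Halcyon, so Beatriz controls Halcyon.
Beatriz did not control Halcyon before and does after, so the clause is triggered.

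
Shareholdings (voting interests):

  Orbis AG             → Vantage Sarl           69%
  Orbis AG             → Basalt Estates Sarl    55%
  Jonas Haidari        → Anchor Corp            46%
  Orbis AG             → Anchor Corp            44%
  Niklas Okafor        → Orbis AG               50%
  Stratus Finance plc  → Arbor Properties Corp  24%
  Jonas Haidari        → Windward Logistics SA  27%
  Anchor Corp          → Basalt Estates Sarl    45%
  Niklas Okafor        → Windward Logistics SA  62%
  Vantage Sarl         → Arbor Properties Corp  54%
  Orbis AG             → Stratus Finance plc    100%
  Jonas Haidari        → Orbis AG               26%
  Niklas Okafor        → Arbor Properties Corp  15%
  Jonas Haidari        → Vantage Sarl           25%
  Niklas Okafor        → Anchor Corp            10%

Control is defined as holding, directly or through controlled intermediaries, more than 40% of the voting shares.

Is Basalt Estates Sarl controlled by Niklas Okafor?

Niklas holds 50% of Orbis, so Niklas controls Orbis.
Niklas and Orbis together hold 10% + 44% = 54% of Anchor, so Niklas controls Anchor.
Anchor and Orbis together hold 45% + 55% = 100% of Basalt, so Niklas controls Basalt.

Yes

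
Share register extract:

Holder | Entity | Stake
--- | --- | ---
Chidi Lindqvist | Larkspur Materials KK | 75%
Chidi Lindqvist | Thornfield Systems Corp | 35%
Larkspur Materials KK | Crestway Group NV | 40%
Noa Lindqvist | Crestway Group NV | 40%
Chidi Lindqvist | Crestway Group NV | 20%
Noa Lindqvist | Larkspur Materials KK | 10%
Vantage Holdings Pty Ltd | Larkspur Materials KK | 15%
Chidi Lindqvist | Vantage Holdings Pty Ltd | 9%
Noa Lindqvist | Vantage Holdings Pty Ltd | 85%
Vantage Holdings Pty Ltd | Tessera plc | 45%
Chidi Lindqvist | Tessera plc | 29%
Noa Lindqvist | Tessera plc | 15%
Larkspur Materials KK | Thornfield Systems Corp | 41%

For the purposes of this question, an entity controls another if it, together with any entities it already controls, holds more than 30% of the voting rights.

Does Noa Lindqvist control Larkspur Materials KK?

No

Noa holds 85% of Vantage, so Noa controls Vantage.
Vantage and Noa together hold 45% + 15% = 60% of Tessera, so Noa controls Tessera.
Noa holds 40% of Crestway, so Noa controls Crestway.
In Larkspur, Noa's side holds only 15% + 10% = 25%, not > 30%.
So Noa does not control Larkspur.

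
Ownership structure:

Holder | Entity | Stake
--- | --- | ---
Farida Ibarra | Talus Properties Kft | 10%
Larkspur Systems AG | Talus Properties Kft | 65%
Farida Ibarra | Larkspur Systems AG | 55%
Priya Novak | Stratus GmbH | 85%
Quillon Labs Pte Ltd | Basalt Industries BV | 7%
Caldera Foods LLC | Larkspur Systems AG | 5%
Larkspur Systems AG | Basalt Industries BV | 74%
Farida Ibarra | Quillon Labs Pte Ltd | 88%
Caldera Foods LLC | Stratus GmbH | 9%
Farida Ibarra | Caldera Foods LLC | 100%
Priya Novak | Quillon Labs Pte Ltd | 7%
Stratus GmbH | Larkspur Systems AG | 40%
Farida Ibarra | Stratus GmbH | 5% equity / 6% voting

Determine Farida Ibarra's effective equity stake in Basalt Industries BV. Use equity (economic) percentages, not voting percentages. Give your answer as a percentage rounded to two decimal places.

54.70%

Farida reaches Basalt along 5 paths.
Via Caldera → Larkspur: 100% × 5% × 74% = 3.7%.
Via Larkspur: 55% × 74% = 40.7%.
Via Caldera → Stratus → Larkspur: 100% × 9% × 40% × 74% = 2.664%.
Via Stratus → Larkspur: 5% × 40% × 74% = 1.48%.
Via Quillon: 88% × 7% = 6.16%.
Total: 3.7% + 40.7% + 2.664% + 1.48% + 6.16% = 54.704%.
Rounded: 54.70%.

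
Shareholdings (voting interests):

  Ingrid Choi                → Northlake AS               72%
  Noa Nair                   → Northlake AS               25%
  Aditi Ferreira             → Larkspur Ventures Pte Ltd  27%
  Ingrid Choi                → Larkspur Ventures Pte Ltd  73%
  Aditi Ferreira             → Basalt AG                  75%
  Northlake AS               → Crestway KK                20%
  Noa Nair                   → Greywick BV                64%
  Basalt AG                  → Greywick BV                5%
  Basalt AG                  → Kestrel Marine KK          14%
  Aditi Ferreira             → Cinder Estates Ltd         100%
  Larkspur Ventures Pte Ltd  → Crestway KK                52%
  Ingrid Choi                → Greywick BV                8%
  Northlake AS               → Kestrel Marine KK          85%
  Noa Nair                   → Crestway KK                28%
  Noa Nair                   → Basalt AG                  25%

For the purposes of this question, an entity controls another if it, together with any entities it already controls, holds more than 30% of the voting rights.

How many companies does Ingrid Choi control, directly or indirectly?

4

Ingrid holds 72% of Northlake, so Ingrid controls Northlake.
Northlake holds 85% of Kestrel, so Ingrid controls Kestrel.
Ingrid holds 73% of Larkspur, so Ingrid controls Larkspur.
Northlake and Larkspur together hold 20% + 52% = 72% of Crestway, so Ingrid controls Crestway.
No other company's threshold is met.
Ingrid controls 4 companies.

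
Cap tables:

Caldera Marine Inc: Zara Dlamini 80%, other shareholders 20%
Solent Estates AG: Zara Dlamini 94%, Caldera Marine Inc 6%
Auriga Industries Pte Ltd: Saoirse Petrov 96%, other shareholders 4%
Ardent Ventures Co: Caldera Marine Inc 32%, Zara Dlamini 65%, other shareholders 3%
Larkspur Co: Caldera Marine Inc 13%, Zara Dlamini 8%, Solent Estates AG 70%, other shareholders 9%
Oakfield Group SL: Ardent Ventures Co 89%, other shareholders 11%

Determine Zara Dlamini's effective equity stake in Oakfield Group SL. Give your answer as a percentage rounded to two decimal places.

Zara reaches Oakfield along 2 paths.
Via Caldera → Ardent: 80% × 32% × 89% = 22.784%.
Via Ardent: 65% × 89% = 57.85%.
Total: 22.784% + 57.85% = 80.634%.
Rounded: 80.63%.

80.63%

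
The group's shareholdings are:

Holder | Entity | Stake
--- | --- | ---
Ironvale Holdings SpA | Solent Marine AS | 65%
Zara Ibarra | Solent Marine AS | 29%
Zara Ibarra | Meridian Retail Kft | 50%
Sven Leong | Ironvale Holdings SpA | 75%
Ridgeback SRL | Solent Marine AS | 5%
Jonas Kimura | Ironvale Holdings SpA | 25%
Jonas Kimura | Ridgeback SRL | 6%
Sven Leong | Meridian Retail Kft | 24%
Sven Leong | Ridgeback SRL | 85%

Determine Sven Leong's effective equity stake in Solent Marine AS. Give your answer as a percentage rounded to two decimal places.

Sven reaches Solent along 2 paths.
Via Ridgeback: 85% × 5% = 4.25%.
Via Ironvale: 75% × 65% = 48.75%.
Total: 4.25% + 48.75% = 53%.
Rounded: 53.00%.

53.00%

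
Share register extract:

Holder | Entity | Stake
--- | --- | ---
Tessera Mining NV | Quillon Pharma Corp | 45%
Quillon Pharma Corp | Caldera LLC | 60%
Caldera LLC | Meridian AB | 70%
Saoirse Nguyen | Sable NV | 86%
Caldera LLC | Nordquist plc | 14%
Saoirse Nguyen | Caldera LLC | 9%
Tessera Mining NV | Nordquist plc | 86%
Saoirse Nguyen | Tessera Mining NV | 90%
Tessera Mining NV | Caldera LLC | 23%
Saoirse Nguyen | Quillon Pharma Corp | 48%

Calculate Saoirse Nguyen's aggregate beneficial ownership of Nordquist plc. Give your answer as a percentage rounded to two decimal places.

88.99%

Saoirse reaches Nordquist along 5 paths.
Via Tessera: 90% × 86% = 77.4%.
Via Caldera: 9% × 14% = 1.26%.
Via Tessera → Quillon → Caldera: 90% × 45% × 60% × 14% = 3.402%.
Via Quillon → Caldera: 48% × 60% × 14% = 4.032%.
Via Tessera → Caldera: 90% × 23% × 14% = 2.898%.
Total: 77.4% + 1.26% + 3.402% + 4.032% + 2.898% = 88.992%.
Rounded: 88.99%.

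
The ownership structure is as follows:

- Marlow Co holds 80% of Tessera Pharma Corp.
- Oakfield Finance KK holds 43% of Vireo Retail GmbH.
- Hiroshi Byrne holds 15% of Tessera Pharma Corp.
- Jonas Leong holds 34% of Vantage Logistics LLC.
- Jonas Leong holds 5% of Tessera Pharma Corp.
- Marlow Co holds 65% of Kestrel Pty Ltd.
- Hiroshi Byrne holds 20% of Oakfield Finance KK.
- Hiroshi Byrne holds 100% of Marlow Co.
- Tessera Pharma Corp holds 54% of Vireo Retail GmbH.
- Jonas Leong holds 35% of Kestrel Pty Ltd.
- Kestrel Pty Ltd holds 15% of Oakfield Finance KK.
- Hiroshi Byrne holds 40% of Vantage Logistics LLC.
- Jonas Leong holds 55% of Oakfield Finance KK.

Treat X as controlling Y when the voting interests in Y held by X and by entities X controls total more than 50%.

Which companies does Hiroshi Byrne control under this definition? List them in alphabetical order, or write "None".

Hiroshi holds 100% of Marlow, so Hiroshi controls Marlow.
Marlow and Hiroshi together hold 80% + 15% = 95% of Tessera, so Hiroshi controls Tessera.
Marlow holds 65% of Kestrel, so Hiroshi controls Kestrel.
Tessera holds 54% of Vireo, so Hiroshi controls Vireo.
No other company's threshold is met.

Kestrel Pty Ltd, Marlow Co, Tessera Pharma Corp, Vireo Retail GmbH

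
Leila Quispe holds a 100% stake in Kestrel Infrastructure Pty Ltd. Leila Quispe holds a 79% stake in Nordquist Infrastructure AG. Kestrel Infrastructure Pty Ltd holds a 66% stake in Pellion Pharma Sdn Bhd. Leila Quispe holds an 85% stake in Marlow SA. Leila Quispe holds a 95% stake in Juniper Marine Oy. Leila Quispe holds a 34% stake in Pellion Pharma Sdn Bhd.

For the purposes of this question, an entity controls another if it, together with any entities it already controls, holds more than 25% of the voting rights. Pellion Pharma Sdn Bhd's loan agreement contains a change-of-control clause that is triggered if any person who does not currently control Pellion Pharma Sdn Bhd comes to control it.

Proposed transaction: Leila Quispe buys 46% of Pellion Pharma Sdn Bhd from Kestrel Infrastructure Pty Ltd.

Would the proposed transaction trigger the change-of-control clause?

The purchase adds only to Leila's holdings (Kestrel's stake shrinks), so Leila is the only person who could newly come to control Pellion.
Leila holds 100% of Kestrel, so Leila controls Kestrel.
Kestrel and Leila together hold 66% + 34% = 100% of Pellion, so Leila controls Pellion.
So Leila already controls Pellion before the transaction.
After the purchase, Leila's direct stake in Pellion rises to 34% + 46% = 80%, and Kestrel's stake falls to 20%.
Leila controlled Pellion already, so this is not a new person acquiring control; every other person's position is unchanged or reduced.
No new person acquires control, so the clause is not triggered.

No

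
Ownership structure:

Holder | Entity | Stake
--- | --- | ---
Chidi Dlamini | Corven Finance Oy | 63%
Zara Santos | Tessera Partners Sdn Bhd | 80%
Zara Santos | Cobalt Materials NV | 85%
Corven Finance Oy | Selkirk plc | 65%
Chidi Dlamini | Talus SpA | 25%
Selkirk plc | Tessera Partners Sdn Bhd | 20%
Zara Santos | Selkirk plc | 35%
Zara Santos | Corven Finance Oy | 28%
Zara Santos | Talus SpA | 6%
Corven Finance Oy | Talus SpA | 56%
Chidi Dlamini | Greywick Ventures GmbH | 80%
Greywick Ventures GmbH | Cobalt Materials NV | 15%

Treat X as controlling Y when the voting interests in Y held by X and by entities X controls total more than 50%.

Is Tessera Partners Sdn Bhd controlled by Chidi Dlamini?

No

Chidi holds 63% of Corven, so Chidi controls Corven.
Chidi holds 80% of Greywick, so Chidi controls Greywick.
Corven holds 65% of Selkirk, so Chidi controls Selkirk.
Chidi and Corven together hold 25% + 56% = 81% of Talus, so Chidi controls Talus.
In Tessera, Chidi's side holds only 20%, not > 50%.
So Chidi does not control Tessera.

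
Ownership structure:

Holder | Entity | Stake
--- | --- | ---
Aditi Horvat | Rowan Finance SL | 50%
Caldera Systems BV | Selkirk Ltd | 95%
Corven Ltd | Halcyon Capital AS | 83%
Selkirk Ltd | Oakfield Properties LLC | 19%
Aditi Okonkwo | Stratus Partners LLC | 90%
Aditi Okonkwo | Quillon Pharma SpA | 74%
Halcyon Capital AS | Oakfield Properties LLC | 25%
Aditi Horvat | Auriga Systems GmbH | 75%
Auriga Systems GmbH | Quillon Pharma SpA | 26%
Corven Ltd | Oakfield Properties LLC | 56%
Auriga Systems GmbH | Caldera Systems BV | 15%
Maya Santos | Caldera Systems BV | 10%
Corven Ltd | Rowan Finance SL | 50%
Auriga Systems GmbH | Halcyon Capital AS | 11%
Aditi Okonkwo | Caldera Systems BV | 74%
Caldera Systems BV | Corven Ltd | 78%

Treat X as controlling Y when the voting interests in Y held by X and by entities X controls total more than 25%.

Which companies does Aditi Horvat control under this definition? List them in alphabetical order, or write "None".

Aditi Horvat holds 75% of Auriga, so Aditi Horvat controls Auriga.
Auriga holds 26% of Quillon, so Aditi Horvat controls Quillon.
Aditi Horvat holds 50% of Rowan, so Aditi Horvat controls Rowan.
No other company's threshold is met.

Auriga Systems GmbH, Quillon Pharma SpA, Rowan Finance SL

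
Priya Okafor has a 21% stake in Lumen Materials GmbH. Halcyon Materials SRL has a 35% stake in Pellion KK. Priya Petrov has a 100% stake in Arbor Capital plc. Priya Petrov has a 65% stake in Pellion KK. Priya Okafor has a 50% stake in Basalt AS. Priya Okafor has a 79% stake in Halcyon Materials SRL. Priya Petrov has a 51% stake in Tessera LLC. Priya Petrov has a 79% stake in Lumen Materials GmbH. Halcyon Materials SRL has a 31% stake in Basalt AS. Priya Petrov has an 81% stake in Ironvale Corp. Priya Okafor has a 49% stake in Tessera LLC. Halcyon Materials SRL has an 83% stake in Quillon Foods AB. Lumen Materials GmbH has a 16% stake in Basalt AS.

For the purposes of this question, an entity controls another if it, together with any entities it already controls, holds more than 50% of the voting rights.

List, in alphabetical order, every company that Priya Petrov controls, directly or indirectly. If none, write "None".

Arbor Capital plc, Ironvale Corp, Lumen Materials GmbH, Pellion KK, Tessera LLC

Priya Petrov holds 79% of Lumen, so Priya Petrov controls Lumen.
Priya Petrov holds 51% of Tessera, so Priya Petrov controls Tessera.
Priya Petrov holds 65% of Pellion, so Priya Petrov controls Pellion.
Priya Petrov holds 81% of Ironvale, so Priya Petrov controls Ironvale.
Priya Petrov holds 100% of Arbor, so Priya Petrov controls Arbor.
No other company's threshold is met.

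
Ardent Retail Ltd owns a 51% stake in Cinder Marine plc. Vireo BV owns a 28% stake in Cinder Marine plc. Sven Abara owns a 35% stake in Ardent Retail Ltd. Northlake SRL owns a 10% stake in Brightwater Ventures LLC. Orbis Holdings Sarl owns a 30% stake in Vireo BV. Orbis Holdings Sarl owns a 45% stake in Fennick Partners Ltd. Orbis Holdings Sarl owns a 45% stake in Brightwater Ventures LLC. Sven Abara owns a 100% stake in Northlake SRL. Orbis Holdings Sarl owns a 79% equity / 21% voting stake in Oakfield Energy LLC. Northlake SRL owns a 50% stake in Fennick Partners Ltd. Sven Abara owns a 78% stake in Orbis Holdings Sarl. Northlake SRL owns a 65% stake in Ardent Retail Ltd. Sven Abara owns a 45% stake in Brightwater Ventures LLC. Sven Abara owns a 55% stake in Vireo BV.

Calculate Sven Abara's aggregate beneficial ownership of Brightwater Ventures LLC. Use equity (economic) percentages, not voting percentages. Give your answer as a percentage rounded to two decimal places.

Sven reaches Brightwater along 3 paths.
Via Orbis: 78% × 45% = 35.1%.
Direct stake: 45% = 45%.
Via Northlake: 100% × 10% = 10%.
Total: 35.1% + 45% + 10% = 90.1%.
Rounded: 90.10%.

90.10%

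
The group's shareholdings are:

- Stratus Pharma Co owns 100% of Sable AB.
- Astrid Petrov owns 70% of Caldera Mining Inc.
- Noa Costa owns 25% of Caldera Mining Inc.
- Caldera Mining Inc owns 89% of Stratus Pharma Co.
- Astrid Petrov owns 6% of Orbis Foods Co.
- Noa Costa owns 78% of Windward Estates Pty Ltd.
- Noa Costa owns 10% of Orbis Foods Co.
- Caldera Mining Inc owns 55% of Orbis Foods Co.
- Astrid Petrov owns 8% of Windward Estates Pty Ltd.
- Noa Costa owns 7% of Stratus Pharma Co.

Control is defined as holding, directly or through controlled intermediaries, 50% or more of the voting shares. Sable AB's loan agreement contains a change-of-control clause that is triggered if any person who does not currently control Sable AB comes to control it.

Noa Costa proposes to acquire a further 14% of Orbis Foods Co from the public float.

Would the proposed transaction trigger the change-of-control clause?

No

The purchase changes only Noa's holdings, so Noa is the only person who could newly come to control Sable.
Noa holds 78% of Windward, so Noa controls Windward.
Neither Noa nor any entity Noa controls holds any voting interest in Sable.
So before the transaction, Noa does not control Sable.
After the purchase, Noa's direct stake in Orbis rises to 10% + 14% = 24%.
Noa's side now holds 24% of Orbis, not ≥ 50%, so Noa still does not control Orbis.
After the transaction, neither Noa nor any entity Noa controls holds a voting interest in Sable, so Noa still does not control it.
No new person acquires control, so the clause is not triggered.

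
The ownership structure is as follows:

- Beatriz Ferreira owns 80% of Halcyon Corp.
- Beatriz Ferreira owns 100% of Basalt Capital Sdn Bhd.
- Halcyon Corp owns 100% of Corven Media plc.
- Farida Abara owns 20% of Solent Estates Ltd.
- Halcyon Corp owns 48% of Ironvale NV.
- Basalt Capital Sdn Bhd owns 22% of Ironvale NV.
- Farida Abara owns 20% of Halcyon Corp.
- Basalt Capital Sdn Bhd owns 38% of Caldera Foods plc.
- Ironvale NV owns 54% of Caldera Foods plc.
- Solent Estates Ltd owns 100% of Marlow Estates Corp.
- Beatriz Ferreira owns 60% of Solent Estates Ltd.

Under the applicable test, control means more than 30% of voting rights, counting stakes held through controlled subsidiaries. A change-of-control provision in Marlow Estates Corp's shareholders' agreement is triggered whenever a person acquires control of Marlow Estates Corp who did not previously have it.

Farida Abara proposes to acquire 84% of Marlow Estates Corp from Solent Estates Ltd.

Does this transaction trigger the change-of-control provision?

Yes

The purchase adds only to Farida's holdings (Solent's stake shrinks), so Farida is the only person who could newly come to control Marlow.
Farida's largest direct stake is 20% in Solent, which does not meet the threshold, so Farida controls no company.
Neither Farida nor any entity Farida controls holds any voting interest in Marlow.
So before the transaction, Farida does not control Marlow.
After the purchase, Farida holds 84% of Marlow directly, and Solent's stake falls to 16%.
Farida holds 84% of Marlow, so Farida controls Marlow.
Farida did not control Marlow before and does after, so the clause is triggered.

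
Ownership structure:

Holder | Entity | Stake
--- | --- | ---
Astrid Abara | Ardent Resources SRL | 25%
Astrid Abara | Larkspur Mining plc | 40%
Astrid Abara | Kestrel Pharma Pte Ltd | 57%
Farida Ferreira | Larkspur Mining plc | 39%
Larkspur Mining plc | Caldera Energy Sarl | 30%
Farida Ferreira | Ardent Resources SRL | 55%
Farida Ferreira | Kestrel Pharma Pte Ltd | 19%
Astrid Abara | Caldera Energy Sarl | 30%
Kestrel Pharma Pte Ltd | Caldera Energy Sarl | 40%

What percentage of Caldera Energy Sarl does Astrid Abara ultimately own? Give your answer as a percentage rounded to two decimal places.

64.80%

Astrid reaches Caldera along 3 paths.
Direct stake: 30% = 30%.
Via Kestrel: 57% × 40% = 22.8%.
Via Larkspur: 40% × 30% = 12%.
Total: 30% + 22.8% + 12% = 64.8%.
Rounded: 64.80%.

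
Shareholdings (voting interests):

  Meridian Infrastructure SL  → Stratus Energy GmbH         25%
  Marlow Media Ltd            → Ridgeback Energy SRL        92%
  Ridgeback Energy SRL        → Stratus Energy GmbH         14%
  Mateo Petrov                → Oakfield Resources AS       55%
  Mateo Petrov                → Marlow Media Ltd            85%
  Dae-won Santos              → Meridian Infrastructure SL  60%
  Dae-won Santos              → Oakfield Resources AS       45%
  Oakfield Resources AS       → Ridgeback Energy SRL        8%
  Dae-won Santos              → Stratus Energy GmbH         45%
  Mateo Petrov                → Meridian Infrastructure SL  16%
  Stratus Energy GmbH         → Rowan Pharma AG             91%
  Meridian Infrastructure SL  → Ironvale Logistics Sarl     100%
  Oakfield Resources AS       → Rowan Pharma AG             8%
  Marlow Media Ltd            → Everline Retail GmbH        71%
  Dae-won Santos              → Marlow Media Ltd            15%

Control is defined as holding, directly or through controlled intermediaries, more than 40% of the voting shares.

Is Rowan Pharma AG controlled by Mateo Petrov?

Mateo holds 55% of Oakfield, so Mateo controls Oakfield.
Mateo holds 85% of Marlow, so Mateo controls Marlow.
Marlow and Oakfield together hold 92% + 8% = 100% of Ridgeback, so Mateo controls Ridgeback.
Marlow holds 71% of Everline, so Mateo controls Everline.
In Rowan, Mateo's side holds only 8%, not > 40%.
So Mateo does not control Rowan.

No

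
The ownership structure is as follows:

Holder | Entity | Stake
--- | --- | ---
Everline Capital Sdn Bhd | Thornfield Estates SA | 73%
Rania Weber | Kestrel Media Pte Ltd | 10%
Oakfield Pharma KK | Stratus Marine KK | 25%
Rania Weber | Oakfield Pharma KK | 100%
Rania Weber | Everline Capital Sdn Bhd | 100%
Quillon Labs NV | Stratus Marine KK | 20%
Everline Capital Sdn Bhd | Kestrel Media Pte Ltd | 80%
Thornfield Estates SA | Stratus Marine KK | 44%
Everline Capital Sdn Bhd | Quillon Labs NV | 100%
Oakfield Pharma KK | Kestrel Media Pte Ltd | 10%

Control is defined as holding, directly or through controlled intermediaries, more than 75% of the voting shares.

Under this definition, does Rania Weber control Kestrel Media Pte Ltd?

Yes

Rania holds 100% of Everline, so Rania controls Everline.
Rania holds 100% of Oakfield, so Rania controls Oakfield.
Oakfield and Rania and Everline together hold 10% + 10% + 80% = 100% of Kestrel, so Rania controls Kestrel.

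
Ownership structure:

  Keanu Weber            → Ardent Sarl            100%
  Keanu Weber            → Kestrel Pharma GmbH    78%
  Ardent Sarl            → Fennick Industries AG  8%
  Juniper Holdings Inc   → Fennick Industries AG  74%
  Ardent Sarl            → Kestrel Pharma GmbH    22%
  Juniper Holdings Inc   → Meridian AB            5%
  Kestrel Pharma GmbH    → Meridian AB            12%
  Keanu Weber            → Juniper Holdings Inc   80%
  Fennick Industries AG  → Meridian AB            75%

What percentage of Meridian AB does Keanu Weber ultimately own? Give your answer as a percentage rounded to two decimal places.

Keanu reaches Meridian along 5 paths.
Via Juniper: 80% × 5% = 4%.
Via Juniper → Fennick: 80% × 74% × 75% = 44.4%.
Via Ardent → Fennick: 100% × 8% × 75% = 6%.
Via Ardent → Kestrel: 100% × 22% × 12% = 2.64%.
Via Kestrel: 78% × 12% = 9.36%.
Total: 4% + 44.4% + 6% + 2.64% + 9.36% = 66.4%.
Rounded: 66.40%.

66.40%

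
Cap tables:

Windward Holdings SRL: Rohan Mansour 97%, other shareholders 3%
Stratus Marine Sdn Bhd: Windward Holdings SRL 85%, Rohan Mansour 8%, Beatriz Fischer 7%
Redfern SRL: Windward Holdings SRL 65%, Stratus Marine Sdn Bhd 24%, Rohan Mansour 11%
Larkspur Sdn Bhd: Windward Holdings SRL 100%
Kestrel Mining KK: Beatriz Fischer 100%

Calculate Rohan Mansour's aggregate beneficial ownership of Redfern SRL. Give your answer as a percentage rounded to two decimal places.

Rohan reaches Redfern along 4 paths.
Via Windward: 97% × 65% = 63.05%.
Via Windward → Stratus: 97% × 85% × 24% = 19.788%.
Via Stratus: 8% × 24% = 1.92%.
Direct stake: 11% = 11%.
Total: 63.05% + 19.788% + 1.92% + 11% = 95.758%.
Rounded: 95.76%.

95.76%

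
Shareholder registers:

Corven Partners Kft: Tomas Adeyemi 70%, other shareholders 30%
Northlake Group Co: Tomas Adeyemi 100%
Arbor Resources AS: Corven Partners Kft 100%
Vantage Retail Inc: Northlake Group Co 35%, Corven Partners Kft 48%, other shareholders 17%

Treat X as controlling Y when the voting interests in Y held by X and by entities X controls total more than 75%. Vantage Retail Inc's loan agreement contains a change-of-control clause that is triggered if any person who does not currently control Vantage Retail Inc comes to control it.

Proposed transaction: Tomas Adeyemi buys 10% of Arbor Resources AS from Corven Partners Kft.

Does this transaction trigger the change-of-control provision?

The purchase adds only to Tomas's holdings (Corven's stake shrinks), so Tomas is the only person who could newly come to control Vantage.
Tomas holds 100% of Northlake, so Tomas controls Northlake.
In Vantage, Tomas's side holds only 35%, not > 75%.
So before the transaction, Tomas does not control Vantage.
After the purchase, Tomas holds 10% of Arbor directly, and Corven's stake falls to 90%.
Tomas's side now holds 10% of Arbor, not > 75%, so Tomas still does not control Arbor.
After the transaction, Tomas's side holds 35% of Vantage, not > 75%, so Tomas still does not control Vantage.
No new person acquires control, so the clause is not triggered.

No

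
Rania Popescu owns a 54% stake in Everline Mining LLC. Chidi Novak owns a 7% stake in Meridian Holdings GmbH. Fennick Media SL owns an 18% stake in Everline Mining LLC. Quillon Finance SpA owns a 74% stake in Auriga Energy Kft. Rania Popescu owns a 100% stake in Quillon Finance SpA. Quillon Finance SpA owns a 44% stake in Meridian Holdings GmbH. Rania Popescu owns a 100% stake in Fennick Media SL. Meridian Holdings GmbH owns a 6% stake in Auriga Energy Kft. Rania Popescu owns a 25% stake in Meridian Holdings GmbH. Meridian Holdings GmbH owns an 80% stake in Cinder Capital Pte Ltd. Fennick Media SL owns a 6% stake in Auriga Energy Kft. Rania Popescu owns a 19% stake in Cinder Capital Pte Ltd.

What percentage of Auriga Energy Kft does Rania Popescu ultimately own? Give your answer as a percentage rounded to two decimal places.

Rania reaches Auriga along 4 paths.
Via Meridian: 25% × 6% = 1.5%.
Via Quillon → Meridian: 100% × 44% × 6% = 2.64%.
Via Quillon: 100% × 74% = 74%.
Via Fennick: 100% × 6% = 6%.
Total: 1.5% + 2.64% + 74% + 6% = 84.14%.

84.14%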